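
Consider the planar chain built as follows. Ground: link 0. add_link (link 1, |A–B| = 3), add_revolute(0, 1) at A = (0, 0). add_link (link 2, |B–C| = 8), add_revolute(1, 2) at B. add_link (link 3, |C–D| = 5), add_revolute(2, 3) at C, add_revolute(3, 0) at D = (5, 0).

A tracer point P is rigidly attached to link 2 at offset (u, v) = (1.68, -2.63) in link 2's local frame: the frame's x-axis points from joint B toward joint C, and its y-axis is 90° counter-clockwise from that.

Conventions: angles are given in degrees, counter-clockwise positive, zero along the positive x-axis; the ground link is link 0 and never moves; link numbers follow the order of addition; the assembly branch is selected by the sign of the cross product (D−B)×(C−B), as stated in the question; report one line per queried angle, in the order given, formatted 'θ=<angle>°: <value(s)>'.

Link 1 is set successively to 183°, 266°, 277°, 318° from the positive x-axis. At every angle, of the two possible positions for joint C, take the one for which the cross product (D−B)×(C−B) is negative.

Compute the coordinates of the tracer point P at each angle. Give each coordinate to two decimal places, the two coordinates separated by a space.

A=(0,0), D=(5.00,0)
θ=183°: B = A + 3.00·(cos183°, sin183°) = (-2.9959, -0.1570)
θ=183°: |BD| = 7.9974
θ=183°: circle(B,8.00) ∩ circle(D,5.00): a=6.4370, h=4.7503
θ=183°:   candidates: C₊=(3.3466,4.7187) cross=37.990; C₋=(3.5331,-4.7800) cross=-37.990
θ=183°:   branch - wants cross < 0 → take C=(3.5331,-4.7800) (cross=-37.990)
θ=183°: ex = (C−B)/|BC| = (0.8161,-0.5779); ey = (0.5779,0.8161)
θ=183°: P = B + 1.68·ex + -2.63·ey = (-3.1446,-3.2742)
θ=266°: B = A + 3.00·(cos266°, sin266°) = (-0.2093, -2.9927)
θ=266°: |BD| = 6.0077
θ=266°: circle(B,8.00) ∩ circle(D,5.00): a=6.2497, h=4.9941
θ=266°:   candidates: C₊=(2.7220,4.4509) cross=30.003; C₋=(7.6976,-4.2099) cross=-30.003
θ=266°:   branch - wants cross < 0 → take C=(7.6976,-4.2099) (cross=-30.003)
θ=266°: ex = (C−B)/|BC| = (0.9884,-0.1521); ey = (0.1521,0.9884)
θ=266°: P = B + 1.68·ex + -2.63·ey = (1.0510,-5.8477)
θ=277°: B = A + 3.00·(cos277°, sin277°) = (0.3656, -2.9776)
θ=277°: |BD| = 5.5085
θ=277°: circle(B,8.00) ∩ circle(D,5.00): a=6.2942, h=4.9379
θ=277°:   candidates: C₊=(2.9918,4.5790) cross=27.200; C₋=(8.3302,-3.7296) cross=-27.200
θ=277°:   branch - wants cross < 0 → take C=(8.3302,-3.7296) (cross=-27.200)
θ=277°: ex = (C−B)/|BC| = (0.9956,-0.0940); ey = (0.0940,0.9956)
θ=277°: P = B + 1.68·ex + -2.63·ey = (1.7910,-5.7539)
θ=318°: B = A + 3.00·(cos318°, sin318°) = (2.2294, -2.0074)
θ=318°: |BD| = 3.4214
θ=318°: circle(B,8.00) ∩ circle(D,5.00): a=7.4102, h=3.0148
θ=318°:   candidates: C₊=(6.4612,4.7817) cross=10.315; C₋=(9.9990,-0.1010) cross=-10.315
θ=318°:   branch - wants cross < 0 → take C=(9.9990,-0.1010) (cross=-10.315)
θ=318°: ex = (C−B)/|BC| = (0.9712,0.2383); ey = (-0.2383,0.9712)
θ=318°: P = B + 1.68·ex + -2.63·ey = (4.4878,-4.1613)

θ=183°: -3.14 -3.27
θ=266°: 1.05 -5.85
θ=277°: 1.79 -5.75
θ=318°: 4.49 -4.16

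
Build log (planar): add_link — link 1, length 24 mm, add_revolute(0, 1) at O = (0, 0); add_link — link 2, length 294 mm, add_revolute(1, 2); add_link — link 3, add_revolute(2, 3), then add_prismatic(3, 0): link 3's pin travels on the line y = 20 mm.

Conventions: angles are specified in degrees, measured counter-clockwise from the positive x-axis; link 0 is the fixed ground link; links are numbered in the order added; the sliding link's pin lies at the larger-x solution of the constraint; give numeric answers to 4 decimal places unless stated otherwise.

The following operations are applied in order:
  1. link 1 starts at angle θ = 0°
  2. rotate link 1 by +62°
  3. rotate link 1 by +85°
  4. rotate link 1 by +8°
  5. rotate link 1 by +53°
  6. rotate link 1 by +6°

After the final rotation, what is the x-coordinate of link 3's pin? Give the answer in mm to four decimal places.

geometry: r = 24 mm, L = 294 mm, e = 20 mm; θ starts at 0°
rotate link 1 by +62°: θ ← 0° +62° = 62°
rotate link 1 by +85°: θ ← 62° +85° = 147°
rotate link 1 by +8°: θ ← 147° +8° = 155°
rotate link 1 by +53°: θ ← 155° +53° = 208°
rotate link 1 by +6°: θ ← 208° +6° = 214°
crank pin P = (r cos θ, r sin θ) = (-19.896902, -13.420630)
h = r sin θ − e = -13.420630 − 20 = -33.420630
x = r cos θ + √(L² − h²) = -19.896902 + 292.094268 = 272.197366

272.1974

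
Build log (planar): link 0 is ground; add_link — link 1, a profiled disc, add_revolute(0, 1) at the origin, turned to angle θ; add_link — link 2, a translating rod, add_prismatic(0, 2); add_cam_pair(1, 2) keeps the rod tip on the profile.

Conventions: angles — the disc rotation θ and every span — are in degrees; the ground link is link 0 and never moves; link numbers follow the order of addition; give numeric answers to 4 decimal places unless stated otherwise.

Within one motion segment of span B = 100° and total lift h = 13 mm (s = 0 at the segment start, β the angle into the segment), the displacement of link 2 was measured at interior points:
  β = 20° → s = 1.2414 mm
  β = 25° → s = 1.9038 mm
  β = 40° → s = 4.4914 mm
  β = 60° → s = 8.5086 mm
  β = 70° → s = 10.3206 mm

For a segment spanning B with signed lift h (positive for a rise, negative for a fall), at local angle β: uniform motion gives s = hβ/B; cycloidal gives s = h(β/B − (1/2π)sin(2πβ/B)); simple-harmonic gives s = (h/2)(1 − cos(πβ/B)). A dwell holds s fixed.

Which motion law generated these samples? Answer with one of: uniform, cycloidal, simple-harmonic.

candidates at β/B = r: uniform s = h·r (linear in β); cycloidal s = h·(r − sin(2πr)/(2π)); simple-harmonic s = (h/2)(1 − cos(πr))
β=20°: printed 1.2414 | uniform 2.6000, cycloidal 0.6323, simple-harmonic 1.2414
β=25°: printed 1.9038 | uniform 3.2500, cycloidal 1.1810, simple-harmonic 1.9038
β=40°: printed 4.4914 | uniform 5.2000, cycloidal 3.9839, simple-harmonic 4.4914
β=60°: printed 8.5086 | uniform 7.8000, cycloidal 9.0161, simple-harmonic 8.5086
β=70°: printed 10.3206 | uniform 9.1000, cycloidal 11.0677, simple-harmonic 10.3206
only one law matches every sample → simple-harmonic

simple-harmonic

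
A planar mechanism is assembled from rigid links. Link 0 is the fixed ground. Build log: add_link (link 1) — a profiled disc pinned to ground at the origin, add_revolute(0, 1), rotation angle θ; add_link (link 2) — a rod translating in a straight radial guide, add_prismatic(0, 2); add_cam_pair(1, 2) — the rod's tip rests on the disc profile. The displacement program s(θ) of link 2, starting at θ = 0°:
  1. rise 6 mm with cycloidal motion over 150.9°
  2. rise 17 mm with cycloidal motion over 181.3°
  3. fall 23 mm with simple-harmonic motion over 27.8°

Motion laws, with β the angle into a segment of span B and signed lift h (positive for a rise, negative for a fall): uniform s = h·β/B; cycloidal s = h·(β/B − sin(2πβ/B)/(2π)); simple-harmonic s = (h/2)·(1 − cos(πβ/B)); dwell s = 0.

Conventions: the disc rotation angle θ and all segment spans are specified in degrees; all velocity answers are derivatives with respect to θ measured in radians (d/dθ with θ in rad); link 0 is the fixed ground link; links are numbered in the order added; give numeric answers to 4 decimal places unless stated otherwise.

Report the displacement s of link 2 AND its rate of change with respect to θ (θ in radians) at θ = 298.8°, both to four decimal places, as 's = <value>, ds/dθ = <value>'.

seg 1 [0°–150.9°] cycloidal, h=6: full span → s += 6 → s = 6.0000
seg 2 [150.9°–332.2°] cycloidal, h=17: θ=298.8° here. β=147.9, B=181.3. 17·(0.8158 − sin(2π·0.8158)/(2π)) = 16.3460 → s = 22.3460
velocity in seg [150.9°–332.2°] (cycloidal), θ in radians: β = 147.9° = 2.5813 rad, B = 181.3° = 3.1643 rad; ds/dθ = (h/B)(1 − cos(2πβ/B)) = (17/3.1643)(1 − cos(2π·0.8158)) = 3.214820 mm/rad

s = 22.3460, ds/dθ = 3.2148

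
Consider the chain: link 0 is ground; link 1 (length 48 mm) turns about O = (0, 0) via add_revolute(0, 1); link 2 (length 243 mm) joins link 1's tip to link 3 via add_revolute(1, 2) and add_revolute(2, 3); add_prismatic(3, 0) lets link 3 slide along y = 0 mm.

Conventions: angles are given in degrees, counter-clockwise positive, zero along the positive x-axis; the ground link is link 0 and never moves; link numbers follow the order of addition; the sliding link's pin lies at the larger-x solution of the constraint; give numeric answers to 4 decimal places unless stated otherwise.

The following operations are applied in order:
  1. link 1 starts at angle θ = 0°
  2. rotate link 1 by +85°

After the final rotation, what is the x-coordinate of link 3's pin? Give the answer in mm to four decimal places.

geometry: r = 48 mm, L = 243 mm, e = 0 mm; θ starts at 0°
rotate link 1 by +85°: θ ← 0° +85° = 85°
crank pin P = (r cos θ, r sin θ) = (4.183476, 47.817346)
h = r sin θ − e = 47.817346 − 0 = 47.817346
x = r cos θ + √(L² − h²) = 4.183476 + 238.248823 = 242.432298

242.4323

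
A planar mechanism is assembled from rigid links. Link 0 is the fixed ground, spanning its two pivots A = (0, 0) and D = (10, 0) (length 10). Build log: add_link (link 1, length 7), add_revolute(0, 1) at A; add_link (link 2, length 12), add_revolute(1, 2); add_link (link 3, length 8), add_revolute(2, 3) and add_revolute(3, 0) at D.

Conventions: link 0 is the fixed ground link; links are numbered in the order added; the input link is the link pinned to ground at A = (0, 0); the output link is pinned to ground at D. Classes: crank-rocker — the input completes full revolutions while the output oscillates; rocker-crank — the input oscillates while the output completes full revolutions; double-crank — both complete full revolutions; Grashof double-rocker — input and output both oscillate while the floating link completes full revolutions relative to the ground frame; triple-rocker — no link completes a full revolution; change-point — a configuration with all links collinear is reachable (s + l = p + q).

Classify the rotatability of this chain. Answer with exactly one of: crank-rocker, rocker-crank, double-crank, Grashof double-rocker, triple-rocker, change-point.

lengths: ground=10, input=7, coupler=12, output=8
sorted: s=7 (shortest), l=12 (longest), p+q=18
s + l = 19 vs p + q = 18
s + l > p + q → non-Grashof → no link fully rotates → triple-rocker

triple-rocker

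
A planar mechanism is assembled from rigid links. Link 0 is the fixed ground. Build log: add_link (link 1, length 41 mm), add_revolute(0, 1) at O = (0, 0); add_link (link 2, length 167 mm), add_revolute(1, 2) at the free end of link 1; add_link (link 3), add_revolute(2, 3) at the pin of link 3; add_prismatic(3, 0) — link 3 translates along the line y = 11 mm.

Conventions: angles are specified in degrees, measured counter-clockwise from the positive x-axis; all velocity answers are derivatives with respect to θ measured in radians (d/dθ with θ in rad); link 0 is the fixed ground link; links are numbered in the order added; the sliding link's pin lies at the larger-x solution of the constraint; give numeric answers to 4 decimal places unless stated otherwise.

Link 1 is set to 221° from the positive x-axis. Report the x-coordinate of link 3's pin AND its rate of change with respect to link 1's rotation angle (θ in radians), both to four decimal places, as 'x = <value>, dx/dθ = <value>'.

geometry: r = 41 mm, L = 167 mm, e = 11 mm
crank pin P = (r cos θ, r sin θ) = (-30.943093, -26.898420)
h = r sin θ − e = -26.898420 − 11 = -37.898420
x = r cos θ + √(L² − h²) = -30.943093 + 162.642890 = 131.699797
dx/dθ = −r sin θ − h·r cos θ/√(L² − h²) (θ in radians; h = -37.898420) = 19.688180

x = 131.6998, dx/dθ = 19.6882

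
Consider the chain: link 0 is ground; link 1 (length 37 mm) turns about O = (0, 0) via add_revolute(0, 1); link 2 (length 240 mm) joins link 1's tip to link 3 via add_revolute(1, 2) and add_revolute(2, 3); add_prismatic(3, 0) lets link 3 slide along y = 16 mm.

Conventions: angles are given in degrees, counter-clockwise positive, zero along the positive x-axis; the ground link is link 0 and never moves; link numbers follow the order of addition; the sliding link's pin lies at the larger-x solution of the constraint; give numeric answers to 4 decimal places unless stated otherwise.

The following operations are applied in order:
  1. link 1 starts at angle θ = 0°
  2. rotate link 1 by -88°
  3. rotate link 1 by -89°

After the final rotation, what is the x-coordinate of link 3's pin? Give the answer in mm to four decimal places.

geometry: r = 37 mm, L = 240 mm, e = 16 mm; θ starts at 0°
rotate link 1 by -88°: θ ← 0° -88° = -88°
rotate link 1 by -89°: θ ← -88° -89° = -177°
crank pin P = (r cos θ, r sin θ) = (-36.949293, -1.936430)
h = r sin θ − e = -1.936430 − 16 = -17.936430
x = r cos θ + √(L² − h²) = -36.949293 + 239.328821 = 202.379528

202.3795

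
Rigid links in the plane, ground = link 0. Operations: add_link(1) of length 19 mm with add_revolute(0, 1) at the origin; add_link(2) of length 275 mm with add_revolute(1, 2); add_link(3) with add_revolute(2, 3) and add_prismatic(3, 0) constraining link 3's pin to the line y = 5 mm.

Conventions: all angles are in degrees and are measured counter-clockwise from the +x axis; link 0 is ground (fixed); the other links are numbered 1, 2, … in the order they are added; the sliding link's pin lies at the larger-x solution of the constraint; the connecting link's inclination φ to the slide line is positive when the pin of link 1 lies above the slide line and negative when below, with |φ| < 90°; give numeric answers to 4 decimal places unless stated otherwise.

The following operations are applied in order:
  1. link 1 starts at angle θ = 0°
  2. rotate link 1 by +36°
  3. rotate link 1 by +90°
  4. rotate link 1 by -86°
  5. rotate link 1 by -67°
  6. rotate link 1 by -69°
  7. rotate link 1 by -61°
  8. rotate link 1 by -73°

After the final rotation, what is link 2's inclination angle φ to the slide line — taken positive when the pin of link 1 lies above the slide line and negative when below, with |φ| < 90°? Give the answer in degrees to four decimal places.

geometry: r = 19 mm, L = 275 mm, e = 5 mm; θ starts at 0°
rotate link 1 by +36°: θ ← 0° +36° = 36°
rotate link 1 by +90°: θ ← 36° +90° = 126°
rotate link 1 by -86°: θ ← 126° -86° = 40°
rotate link 1 by -67°: θ ← 40° -67° = -27°
rotate link 1 by -69°: θ ← -27° -69° = -96°
rotate link 1 by -61°: θ ← -96° -61° = -157°
rotate link 1 by -73°: θ ← -157° -73° = -230°
h = r sin θ − e = 14.554844 − 5 = 9.554844
sin φ = h / L = 9.554844 / 275 = 0.03474489
φ = arcsin(0.03474489) = 1.991136°

1.9911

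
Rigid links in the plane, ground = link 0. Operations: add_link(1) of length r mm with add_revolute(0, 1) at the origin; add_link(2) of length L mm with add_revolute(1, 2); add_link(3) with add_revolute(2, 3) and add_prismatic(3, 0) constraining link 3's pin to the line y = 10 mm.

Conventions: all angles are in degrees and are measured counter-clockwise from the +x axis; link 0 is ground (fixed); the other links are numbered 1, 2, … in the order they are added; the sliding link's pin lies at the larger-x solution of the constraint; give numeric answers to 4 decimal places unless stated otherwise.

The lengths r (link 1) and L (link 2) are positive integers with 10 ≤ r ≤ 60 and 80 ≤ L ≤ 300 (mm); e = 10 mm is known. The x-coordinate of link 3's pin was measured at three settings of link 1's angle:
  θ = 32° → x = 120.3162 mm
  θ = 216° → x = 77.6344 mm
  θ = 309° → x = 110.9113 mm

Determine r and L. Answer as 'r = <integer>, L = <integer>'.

constraint per measurement: (x − r cos θ)² + (r sin θ − e)² = L²
subtracting the θ₁ and θ₂ equations cancels the r² and L² terms:
r = (x₁² − x₂²) / (2[(x₁cos θ₁ + e sin θ₁) − (x₂cos θ₂ + e sin θ₂)]) = 24.0000 → r = 24
L² = (x₁ − r cos θ₁)² + (r sin θ₁ − e)² = 9999.9984 → L = 100.0000 → L = 100
check at θ₃=309°: x = 110.9113 (printed 110.9113) ✓

r = 24, L = 100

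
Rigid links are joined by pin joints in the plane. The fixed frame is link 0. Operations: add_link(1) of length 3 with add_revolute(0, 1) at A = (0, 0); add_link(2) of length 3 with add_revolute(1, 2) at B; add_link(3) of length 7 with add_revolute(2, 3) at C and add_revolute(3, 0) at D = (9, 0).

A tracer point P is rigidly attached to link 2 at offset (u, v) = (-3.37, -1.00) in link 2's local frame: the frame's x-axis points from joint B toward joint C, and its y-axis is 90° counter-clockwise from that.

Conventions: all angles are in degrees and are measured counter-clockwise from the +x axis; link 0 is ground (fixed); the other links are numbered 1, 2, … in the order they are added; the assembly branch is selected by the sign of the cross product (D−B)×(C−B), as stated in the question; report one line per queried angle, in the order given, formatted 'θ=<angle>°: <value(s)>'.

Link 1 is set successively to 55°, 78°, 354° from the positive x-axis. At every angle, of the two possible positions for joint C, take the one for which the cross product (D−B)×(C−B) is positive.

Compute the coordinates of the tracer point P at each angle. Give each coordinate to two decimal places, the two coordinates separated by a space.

A=(0,0), D=(9.00,0)
θ=55°: B = A + 3.00·(cos55°, sin55°) = (1.7207, 2.4575)
θ=55°: |BD| = 7.6829
θ=55°: circle(B,3.00) ∩ circle(D,7.00): a=1.2383, h=2.7325
θ=55°:   candidates: C₊=(3.7680,4.6504) cross=20.994; C₋=(2.0199,-0.5276) cross=-20.994
θ=55°:   branch + wants cross > 0 → take C=(3.7680,4.6504) (cross=20.994)
θ=55°: ex = (C−B)/|BC| = (0.6824,0.7310); ey = (-0.7310,0.6824)
θ=55°: P = B + -3.37·ex + -1.00·ey = (0.1520,-0.6883)
θ=78°: B = A + 3.00·(cos78°, sin78°) = (0.6237, 2.9344)
θ=78°: |BD| = 8.8754
θ=78°: circle(B,3.00) ∩ circle(D,7.00): a=2.1843, h=2.0564
θ=78°:   candidates: C₊=(3.3651,4.1530) cross=18.252; C₋=(2.0053,0.2715) cross=-18.252
θ=78°:   branch + wants cross > 0 → take C=(3.3651,4.1530) (cross=18.252)
θ=78°: ex = (C−B)/|BC| = (0.9138,0.4062); ey = (-0.4062,0.9138)
θ=78°: P = B + -3.37·ex + -1.00·ey = (-2.0495,0.6518)
θ=354°: B = A + 3.00·(cos354°, sin354°) = (2.9836, -0.3136)
θ=354°: |BD| = 6.0246
θ=354°: circle(B,3.00) ∩ circle(D,7.00): a=-0.3074, h=2.9842
θ=354°:   candidates: C₊=(2.5212,2.6506) cross=17.979; C₋=(2.8319,-3.3097) cross=-17.979
θ=354°:   branch + wants cross > 0 → take C=(2.5212,2.6506) (cross=17.979)
θ=354°: ex = (C−B)/|BC| = (-0.1541,0.9881); ey = (-0.9881,-0.1541)
θ=354°: P = B + -3.37·ex + -1.00·ey = (4.4910,-3.4892)

θ=55°: 0.15 -0.69
θ=78°: -2.05 0.65
θ=354°: 4.49 -3.49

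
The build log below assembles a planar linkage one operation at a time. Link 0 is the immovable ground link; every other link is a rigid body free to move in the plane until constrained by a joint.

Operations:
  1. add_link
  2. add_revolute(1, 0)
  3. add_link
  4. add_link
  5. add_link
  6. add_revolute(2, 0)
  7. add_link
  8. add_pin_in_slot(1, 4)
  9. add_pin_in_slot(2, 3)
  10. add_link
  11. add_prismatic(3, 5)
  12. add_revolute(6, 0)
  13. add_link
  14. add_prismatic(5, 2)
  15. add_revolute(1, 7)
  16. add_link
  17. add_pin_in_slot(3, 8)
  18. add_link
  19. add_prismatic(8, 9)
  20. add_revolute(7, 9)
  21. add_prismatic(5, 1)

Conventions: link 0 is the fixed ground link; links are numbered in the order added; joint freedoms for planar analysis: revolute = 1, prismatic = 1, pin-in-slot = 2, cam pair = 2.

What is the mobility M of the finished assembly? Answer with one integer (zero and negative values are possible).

link 0 = ground. State L|J1|J2 = 1|0|0
+link1  2|0|0
R(1,0) f=1→J1  2|1|0
+link2  3|1|0
+link3  4|1|0
+link4  5|1|0
R(2,0) f=1→J1  5|2|0
+link5  6|2|0
PS(1,4) f=2→J2  6|2|1
PS(2,3) f=2→J2  6|2|2
+link6  7|2|2
P(3,5) f=1→J1  7|3|2
R(6,0) f=1→J1  7|4|2
+link7  8|4|2
P(5,2) f=1→J1  8|5|2
R(1,7) f=1→J1  8|6|2
+link8  9|6|2
PS(3,8) f=2→J2  9|6|3
+link9  10|6|3
P(8,9) f=1→J1  10|7|3
R(7,9) f=1→J1  10|8|3
P(5,1) f=1→J1  10|9|3
M = 3(10−1)−2·9−3 = 27−18−3 = 6

M = 6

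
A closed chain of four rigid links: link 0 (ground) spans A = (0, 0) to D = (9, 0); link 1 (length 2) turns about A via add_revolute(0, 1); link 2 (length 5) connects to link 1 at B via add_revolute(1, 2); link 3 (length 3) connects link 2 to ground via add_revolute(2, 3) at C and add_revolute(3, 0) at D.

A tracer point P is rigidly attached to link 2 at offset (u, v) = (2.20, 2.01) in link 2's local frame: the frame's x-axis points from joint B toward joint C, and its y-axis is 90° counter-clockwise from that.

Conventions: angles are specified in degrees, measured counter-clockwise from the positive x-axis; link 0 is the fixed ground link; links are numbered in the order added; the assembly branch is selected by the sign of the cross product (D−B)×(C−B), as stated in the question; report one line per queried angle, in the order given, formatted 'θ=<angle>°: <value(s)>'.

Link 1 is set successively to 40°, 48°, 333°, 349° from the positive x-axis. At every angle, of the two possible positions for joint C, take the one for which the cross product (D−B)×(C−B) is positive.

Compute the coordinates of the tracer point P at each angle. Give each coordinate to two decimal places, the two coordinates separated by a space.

A=(0,0), D=(9.00,0)
θ=40°: B = A + 2.00·(cos40°, sin40°) = (1.5321, 1.2856)
θ=40°: |BD| = 7.5778
θ=40°: circle(B,5.00) ∩ circle(D,3.00): a=4.8446, h=1.2369
θ=40°:   candidates: C₊=(6.5163,1.6826) cross=9.373; C₋=(6.0966,-0.7553) cross=-9.373
θ=40°:   branch + wants cross > 0 → take C=(6.5163,1.6826) (cross=9.373)
θ=40°: ex = (C−B)/|BC| = (0.9968,0.0794); ey = (-0.0794,0.9968)
θ=40°: P = B + 2.20·ex + 2.01·ey = (3.5655,3.4639)
θ=48°: B = A + 2.00·(cos48°, sin48°) = (1.3383, 1.4863)
θ=48°: |BD| = 7.8046
θ=48°: circle(B,5.00) ∩ circle(D,3.00): a=4.9273, h=0.8494
θ=48°:   candidates: C₊=(6.3372,1.3818) cross=6.629; C₋=(6.0137,-0.2859) cross=-6.629
θ=48°:   branch + wants cross > 0 → take C=(6.3372,1.3818) (cross=6.629)
θ=48°: ex = (C−B)/|BC| = (0.9998,-0.0209); ey = (0.0209,0.9998)
θ=48°: P = B + 2.20·ex + 2.01·ey = (3.5798,3.4499)
θ=333°: B = A + 2.00·(cos333°, sin333°) = (1.7820, -0.9080)
θ=333°: |BD| = 7.2749
θ=333°: circle(B,5.00) ∩ circle(D,3.00): a=4.7371, h=1.5999
θ=333°:   candidates: C₊=(6.2824,1.2707) cross=11.639; C₋=(6.6818,-1.9042) cross=-11.639
θ=333°:   branch + wants cross > 0 → take C=(6.2824,1.2707) (cross=11.639)
θ=333°: ex = (C−B)/|BC| = (0.9001,0.4357); ey = (-0.4357,0.9001)
θ=333°: P = B + 2.20·ex + 2.01·ey = (2.8864,1.8598)
θ=349°: B = A + 2.00·(cos349°, sin349°) = (1.9633, -0.3816)
θ=349°: |BD| = 7.0471
θ=349°: circle(B,5.00) ∩ circle(D,3.00): a=4.6588, h=1.8155
θ=349°:   candidates: C₊=(6.5169,1.6835) cross=12.794; C₋=(6.7135,-1.9421) cross=-12.794
θ=349°:   branch + wants cross > 0 → take C=(6.5169,1.6835) (cross=12.794)
θ=349°: ex = (C−B)/|BC| = (0.9107,0.4130); ey = (-0.4130,0.9107)
θ=349°: P = B + 2.20·ex + 2.01·ey = (3.1367,2.3576)

θ=40°: 3.57 3.46
θ=48°: 3.58 3.45
θ=333°: 2.89 1.86
θ=349°: 3.14 2.36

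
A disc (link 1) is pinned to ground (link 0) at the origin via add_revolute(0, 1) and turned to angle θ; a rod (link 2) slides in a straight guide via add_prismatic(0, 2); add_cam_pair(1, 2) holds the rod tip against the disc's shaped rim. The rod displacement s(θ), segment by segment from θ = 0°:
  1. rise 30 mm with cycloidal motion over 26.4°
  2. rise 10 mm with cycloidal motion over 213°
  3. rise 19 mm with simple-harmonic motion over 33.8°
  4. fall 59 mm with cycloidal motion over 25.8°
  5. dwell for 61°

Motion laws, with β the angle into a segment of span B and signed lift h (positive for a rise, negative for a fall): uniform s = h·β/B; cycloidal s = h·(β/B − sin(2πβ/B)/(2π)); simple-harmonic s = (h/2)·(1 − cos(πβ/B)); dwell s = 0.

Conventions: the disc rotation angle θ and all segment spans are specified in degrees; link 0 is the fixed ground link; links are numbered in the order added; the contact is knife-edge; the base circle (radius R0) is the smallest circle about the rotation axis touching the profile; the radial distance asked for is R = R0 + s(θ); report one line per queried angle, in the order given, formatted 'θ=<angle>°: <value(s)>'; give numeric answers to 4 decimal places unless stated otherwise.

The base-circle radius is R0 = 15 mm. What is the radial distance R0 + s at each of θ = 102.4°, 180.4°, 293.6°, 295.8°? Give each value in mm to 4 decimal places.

segment 1 (0° to 26.4°, cycloidal, h = 30) is passed completely: s = 0.0000 + (30) = 30.0000
θ = 102.4° falls in segment 2 (26.4° to 239.4°, cycloidal, h = 10): β = 102.4 − 26.4 = 76°, B = 213°; Δs = 10·(0.3568 − sin(2π·0.3568)/(2π)) = 2.3217; s = 30.0000 + 2.3217 = 32.3217
θ = 180.4° falls in segment 2 (26.4° to 239.4°, cycloidal, h = 10): β = 180.4 − 26.4 = 154°, B = 213°; Δs = 10·(0.7230 − sin(2π·0.7230)/(2π)) = 8.7988; s = 30.0000 + 8.7988 = 38.7988
segment 2 (26.4° to 239.4°, cycloidal, h = 10) is passed completely: s = 30.0000 + (10) = 40.0000
segment 3 (239.4° to 273.2°, simple-harmonic, h = 19) is passed completely: s = 40.0000 + (19) = 59.0000
θ = 293.6° falls in segment 4 (273.2° to 299°, cycloidal, h = -59): β = 293.6 − 273.2 = 20.4°, B = 25.8°; Δs = -59·(0.7907 − sin(2π·0.7907)/(2π)) = -55.7360; s = 59.0000 − 55.7360 = 3.2640
θ = 295.8° falls in segment 4 (273.2° to 299°, cycloidal, h = -59): β = 295.8 − 273.2 = 22.6°, B = 25.8°; Δs = -59·(0.8760 − sin(2π·0.8760)/(2π)) = -58.2815; s = 59.0000 − 58.2815 = 0.7185
θ=102.4°: R = R0 + s = 15 + 32.3217 = 47.3217
θ=180.4°: R = R0 + s = 15 + 38.7988 = 53.7988
θ=293.6°: R = R0 + s = 15 + 3.2640 = 18.2640
θ=295.8°: R = R0 + s = 15 + 0.7185 = 15.7185

θ=102.4°: 47.3217
θ=180.4°: 53.7988
θ=293.6°: 18.2640
θ=295.8°: 15.7185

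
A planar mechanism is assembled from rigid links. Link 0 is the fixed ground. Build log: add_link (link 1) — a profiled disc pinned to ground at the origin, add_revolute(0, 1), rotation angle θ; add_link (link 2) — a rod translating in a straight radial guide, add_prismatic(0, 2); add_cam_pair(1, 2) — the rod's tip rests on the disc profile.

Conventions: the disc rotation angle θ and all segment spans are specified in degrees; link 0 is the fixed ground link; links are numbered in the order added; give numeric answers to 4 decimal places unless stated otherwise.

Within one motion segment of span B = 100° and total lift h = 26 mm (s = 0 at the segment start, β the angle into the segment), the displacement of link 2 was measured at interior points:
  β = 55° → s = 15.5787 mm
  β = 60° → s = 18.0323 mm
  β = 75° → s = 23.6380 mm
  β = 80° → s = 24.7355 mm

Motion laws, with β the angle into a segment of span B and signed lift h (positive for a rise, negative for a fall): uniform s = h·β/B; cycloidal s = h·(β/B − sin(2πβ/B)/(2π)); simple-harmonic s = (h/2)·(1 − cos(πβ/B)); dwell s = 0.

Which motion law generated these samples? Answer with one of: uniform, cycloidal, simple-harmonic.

candidates at β/B = r: uniform s = h·r (linear in β); cycloidal s = h·(r − sin(2πr)/(2π)); simple-harmonic s = (h/2)(1 − cos(πr))
β=55°: printed 15.5787 | uniform 14.3000, cycloidal 15.5787, simple-harmonic 15.0336
β=60°: printed 18.0323 | uniform 15.6000, cycloidal 18.0323, simple-harmonic 17.0172
β=75°: printed 23.6380 | uniform 19.5000, cycloidal 23.6380, simple-harmonic 22.1924
β=80°: printed 24.7355 | uniform 20.8000, cycloidal 24.7355, simple-harmonic 23.5172
only one law matches every sample → cycloidal

cycloidal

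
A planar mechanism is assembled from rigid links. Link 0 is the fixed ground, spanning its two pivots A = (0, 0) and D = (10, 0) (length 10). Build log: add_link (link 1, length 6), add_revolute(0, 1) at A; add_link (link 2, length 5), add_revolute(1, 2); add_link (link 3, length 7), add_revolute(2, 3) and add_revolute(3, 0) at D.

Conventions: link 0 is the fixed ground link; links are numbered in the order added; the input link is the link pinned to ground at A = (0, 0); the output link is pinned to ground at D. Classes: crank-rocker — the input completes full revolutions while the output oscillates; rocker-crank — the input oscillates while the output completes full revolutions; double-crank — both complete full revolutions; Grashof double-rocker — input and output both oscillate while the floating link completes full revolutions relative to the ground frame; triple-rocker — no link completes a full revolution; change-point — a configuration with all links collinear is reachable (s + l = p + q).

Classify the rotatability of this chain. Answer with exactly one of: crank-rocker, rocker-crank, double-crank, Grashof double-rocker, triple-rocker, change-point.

lengths: ground=10, input=6, coupler=5, output=7
sorted: s=5 (shortest), l=10 (longest), p+q=13
s + l = 15 vs p + q = 13
s + l > p + q → non-Grashof → no link fully rotates → triple-rocker

triple-rocker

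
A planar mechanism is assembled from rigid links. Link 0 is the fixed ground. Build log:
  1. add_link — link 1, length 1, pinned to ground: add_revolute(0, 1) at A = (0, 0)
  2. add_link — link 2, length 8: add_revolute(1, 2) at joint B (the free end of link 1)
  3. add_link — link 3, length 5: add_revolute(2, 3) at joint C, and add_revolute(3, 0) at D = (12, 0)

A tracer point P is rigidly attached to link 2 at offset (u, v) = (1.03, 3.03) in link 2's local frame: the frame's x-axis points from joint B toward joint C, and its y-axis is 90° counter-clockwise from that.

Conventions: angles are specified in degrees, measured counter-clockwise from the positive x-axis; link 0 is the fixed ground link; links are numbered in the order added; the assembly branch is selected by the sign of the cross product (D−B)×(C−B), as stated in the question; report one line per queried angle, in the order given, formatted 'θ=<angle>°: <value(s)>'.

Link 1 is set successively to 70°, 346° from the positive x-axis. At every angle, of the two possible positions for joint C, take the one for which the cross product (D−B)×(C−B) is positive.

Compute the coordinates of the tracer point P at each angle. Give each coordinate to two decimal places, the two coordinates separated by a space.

A=(0,0), D=(12.00,0)
θ=70°: B = A + 1.00·(cos70°, sin70°) = (0.3420, 0.9397)
θ=70°: |BD| = 11.6958
θ=70°: circle(B,8.00) ∩ circle(D,5.00): a=7.5152, h=2.7427
θ=70°:   candidates: C₊=(8.0532,3.0697) cross=32.078; C₋=(7.6125,-2.3979) cross=-32.078
θ=70°:   branch + wants cross > 0 → take C=(8.0532,3.0697) (cross=32.078)
θ=70°: ex = (C−B)/|BC| = (0.9639,0.2663); ey = (-0.2663,0.9639)
θ=70°: P = B + 1.03·ex + 3.03·ey = (0.5281,4.1346)
θ=346°: B = A + 1.00·(cos346°, sin346°) = (0.9703, -0.2419)
θ=346°: |BD| = 11.0324
θ=346°: circle(B,8.00) ∩ circle(D,5.00): a=7.2837, h=3.3087
θ=346°:   candidates: C₊=(8.1797,3.2257) cross=36.503; C₋=(8.3248,-3.3901) cross=-36.503
θ=346°:   branch + wants cross > 0 → take C=(8.1797,3.2257) (cross=36.503)
θ=346°: ex = (C−B)/|BC| = (0.9012,0.4335); ey = (-0.4335,0.9012)
θ=346°: P = B + 1.03·ex + 3.03·ey = (0.5851,2.9351)

θ=70°: 0.53 4.13
θ=346°: 0.59 2.94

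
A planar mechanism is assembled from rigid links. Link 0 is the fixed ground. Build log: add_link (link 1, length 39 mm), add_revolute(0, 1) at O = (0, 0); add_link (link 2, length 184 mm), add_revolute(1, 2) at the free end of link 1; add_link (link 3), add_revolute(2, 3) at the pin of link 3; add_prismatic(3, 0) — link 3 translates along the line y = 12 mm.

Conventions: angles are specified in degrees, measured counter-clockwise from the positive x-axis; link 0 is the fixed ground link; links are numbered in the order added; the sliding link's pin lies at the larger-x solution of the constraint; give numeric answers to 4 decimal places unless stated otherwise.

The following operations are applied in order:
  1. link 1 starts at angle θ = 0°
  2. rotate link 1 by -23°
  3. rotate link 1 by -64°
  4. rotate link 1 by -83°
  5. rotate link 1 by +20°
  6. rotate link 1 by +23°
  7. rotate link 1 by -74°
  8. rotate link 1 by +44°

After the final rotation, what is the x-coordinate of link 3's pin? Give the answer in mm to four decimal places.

geometry: r = 39 mm, L = 184 mm, e = 12 mm; θ starts at 0°
rotate link 1 by -23°: θ ← 0° -23° = -23°
rotate link 1 by -64°: θ ← -23° -64° = -87°
rotate link 1 by -83°: θ ← -87° -83° = -170°
rotate link 1 by +20°: θ ← -170° +20° = -150°
rotate link 1 by +23°: θ ← -150° +23° = -127°
rotate link 1 by -74°: θ ← -127° -74° = -201°
rotate link 1 by +44°: θ ← -201° +44° = -157°
crank pin P = (r cos θ, r sin θ) = (-35.899689, -15.238514)
h = r sin θ − e = -15.238514 − 12 = -27.238514
x = r cos θ + √(L² − h²) = -35.899689 + 181.972699 = 146.073010

146.0730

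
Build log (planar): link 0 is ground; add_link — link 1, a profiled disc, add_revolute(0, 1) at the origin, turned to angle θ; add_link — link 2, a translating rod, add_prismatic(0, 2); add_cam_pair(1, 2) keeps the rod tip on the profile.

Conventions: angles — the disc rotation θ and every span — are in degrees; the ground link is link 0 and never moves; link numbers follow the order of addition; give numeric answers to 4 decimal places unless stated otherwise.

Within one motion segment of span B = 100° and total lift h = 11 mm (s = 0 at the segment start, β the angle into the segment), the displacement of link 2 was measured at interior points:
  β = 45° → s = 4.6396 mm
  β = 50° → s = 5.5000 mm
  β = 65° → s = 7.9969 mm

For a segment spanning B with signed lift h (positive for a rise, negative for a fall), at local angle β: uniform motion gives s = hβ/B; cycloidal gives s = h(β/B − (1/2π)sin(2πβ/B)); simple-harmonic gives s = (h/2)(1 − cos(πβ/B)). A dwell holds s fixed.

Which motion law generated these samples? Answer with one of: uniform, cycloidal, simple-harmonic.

candidates at β/B = r: uniform s = h·r (linear in β); cycloidal s = h·(r − sin(2πr)/(2π)); simple-harmonic s = (h/2)(1 − cos(πr))
β=45°: printed 4.6396 | uniform 4.9500, cycloidal 4.4090, simple-harmonic 4.6396
β=50°: printed 5.5000 | uniform 5.5000, cycloidal 5.5000, simple-harmonic 5.5000
β=65°: printed 7.9969 | uniform 7.1500, cycloidal 8.5663, simple-harmonic 7.9969
only one law matches every sample → simple-harmonic

simple-harmonic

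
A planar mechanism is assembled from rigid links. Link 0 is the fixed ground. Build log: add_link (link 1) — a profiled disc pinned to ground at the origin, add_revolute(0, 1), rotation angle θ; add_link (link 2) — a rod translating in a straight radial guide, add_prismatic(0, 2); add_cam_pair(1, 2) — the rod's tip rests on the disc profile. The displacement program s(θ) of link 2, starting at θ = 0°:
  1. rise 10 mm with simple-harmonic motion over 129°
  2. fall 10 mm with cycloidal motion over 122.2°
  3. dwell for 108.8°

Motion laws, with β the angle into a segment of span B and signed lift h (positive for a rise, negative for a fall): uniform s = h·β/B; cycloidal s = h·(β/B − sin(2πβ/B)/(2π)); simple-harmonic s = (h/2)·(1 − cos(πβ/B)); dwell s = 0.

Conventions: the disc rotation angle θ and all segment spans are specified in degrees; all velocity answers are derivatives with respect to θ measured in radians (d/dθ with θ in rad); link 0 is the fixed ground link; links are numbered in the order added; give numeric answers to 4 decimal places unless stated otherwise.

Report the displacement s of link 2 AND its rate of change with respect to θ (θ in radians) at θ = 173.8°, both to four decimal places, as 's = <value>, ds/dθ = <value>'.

seg 1 [0°–129°] simple-harmonic, h=10: full span → s += 10 → s = 10.0000
seg 2 [129°–251.2°] cycloidal, h=-10: θ=173.8° here. β=44.8, B=122.2. -10·(0.3666 − sin(2π·0.3666)/(2π)) = -2.4830 → s = 7.5170
velocity in seg [129°–251.2°] (cycloidal), θ in radians: β = 44.8° = 0.7819 rad, B = 122.2° = 2.1328 rad; ds/dθ = (h/B)(1 − cos(2πβ/B)) = ((-10)/2.1328)(1 − cos(2π·0.3666)) = -7.824840 mm/rad

s = 7.5170, ds/dθ = -7.8248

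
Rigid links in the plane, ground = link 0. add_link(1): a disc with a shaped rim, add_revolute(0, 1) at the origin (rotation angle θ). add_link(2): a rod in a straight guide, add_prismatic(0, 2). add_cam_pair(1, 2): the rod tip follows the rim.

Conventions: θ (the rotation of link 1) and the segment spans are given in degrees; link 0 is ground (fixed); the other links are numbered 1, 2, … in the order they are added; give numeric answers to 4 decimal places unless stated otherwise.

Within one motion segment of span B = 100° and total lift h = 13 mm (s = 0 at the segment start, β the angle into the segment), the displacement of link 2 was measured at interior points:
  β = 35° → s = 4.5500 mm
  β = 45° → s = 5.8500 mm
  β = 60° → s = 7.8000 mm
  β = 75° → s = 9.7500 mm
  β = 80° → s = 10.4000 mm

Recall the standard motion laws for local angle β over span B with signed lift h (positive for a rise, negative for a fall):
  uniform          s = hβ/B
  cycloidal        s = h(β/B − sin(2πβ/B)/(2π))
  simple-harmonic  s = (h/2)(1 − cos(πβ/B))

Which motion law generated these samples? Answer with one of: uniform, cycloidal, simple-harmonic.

candidates at β/B = r: uniform s = h·r (linear in β); cycloidal s = h·(r − sin(2πr)/(2π)); simple-harmonic s = (h/2)(1 − cos(πr))
β=35°: printed 4.5500 | uniform 4.5500, cycloidal 2.8761, simple-harmonic 3.5491
β=45°: printed 5.8500 | uniform 5.8500, cycloidal 5.2106, simple-harmonic 5.4832
β=60°: printed 7.8000 | uniform 7.8000, cycloidal 9.0161, simple-harmonic 8.5086
β=75°: printed 9.7500 | uniform 9.7500, cycloidal 11.8190, simple-harmonic 11.0962
β=80°: printed 10.4000 | uniform 10.4000, cycloidal 12.3677, simple-harmonic 11.7586
only one law matches every sample → uniform

uniform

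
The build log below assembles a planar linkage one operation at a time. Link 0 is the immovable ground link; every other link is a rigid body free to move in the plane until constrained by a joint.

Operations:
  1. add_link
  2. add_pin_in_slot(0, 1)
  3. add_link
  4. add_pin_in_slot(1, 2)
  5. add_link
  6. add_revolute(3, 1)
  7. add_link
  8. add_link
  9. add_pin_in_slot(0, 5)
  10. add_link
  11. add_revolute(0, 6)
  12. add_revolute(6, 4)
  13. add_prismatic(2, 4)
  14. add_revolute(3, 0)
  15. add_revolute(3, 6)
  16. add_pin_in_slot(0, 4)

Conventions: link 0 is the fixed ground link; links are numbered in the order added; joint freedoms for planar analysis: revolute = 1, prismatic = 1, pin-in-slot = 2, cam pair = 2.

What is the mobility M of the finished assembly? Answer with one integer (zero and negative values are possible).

(L,J1,J2)=(1,0,0); link0 fixed
link1: (2,0,0)
PS 0-1 [J2]: (2,0,1)
link2: (3,0,1)
PS 1-2 [J2]: (3,0,2)
link3: (4,0,2)
R 3-1 [J1]: (4,1,2)
link4: (5,1,2)
link5: (6,1,2)
PS 0-5 [J2]: (6,1,3)
link6: (7,1,3)
R 0-6 [J1]: (7,2,3)
R 6-4 [J1]: (7,3,3)
P 2-4 [J1]: (7,4,3)
R 3-0 [J1]: (7,5,3)
R 3-6 [J1]: (7,6,3)
PS 0-4 [J2]: (7,6,4)
Grübler: 3·6 − 2·6 − 4 = 2

M = 2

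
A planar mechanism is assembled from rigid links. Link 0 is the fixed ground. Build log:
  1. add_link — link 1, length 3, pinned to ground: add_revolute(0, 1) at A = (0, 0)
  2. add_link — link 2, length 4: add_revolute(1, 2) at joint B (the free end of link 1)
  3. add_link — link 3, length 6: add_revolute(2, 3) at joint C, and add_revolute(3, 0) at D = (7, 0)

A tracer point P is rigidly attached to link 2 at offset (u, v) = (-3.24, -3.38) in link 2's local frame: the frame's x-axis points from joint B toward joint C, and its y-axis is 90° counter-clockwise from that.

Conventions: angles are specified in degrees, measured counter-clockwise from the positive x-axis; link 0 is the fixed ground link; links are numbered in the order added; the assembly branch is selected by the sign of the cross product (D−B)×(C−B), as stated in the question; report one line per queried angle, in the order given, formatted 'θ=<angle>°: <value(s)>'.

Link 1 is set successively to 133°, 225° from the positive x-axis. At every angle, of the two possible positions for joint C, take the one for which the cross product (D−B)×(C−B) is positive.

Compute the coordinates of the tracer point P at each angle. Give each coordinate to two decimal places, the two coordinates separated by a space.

A=(0,0), D=(7.00,0)
θ=133°: B = A + 3.00·(cos133°, sin133°) = (-2.0460, 2.1941)
θ=133°: |BD| = 9.3083
θ=133°: circle(B,4.00) ∩ circle(D,6.00): a=3.5798, h=1.7846
θ=133°:   candidates: C₊=(1.8536,3.0846) cross=16.612; C₋=(1.0123,-0.3841) cross=-16.612
θ=133°:   branch + wants cross > 0 → take C=(1.8536,3.0846) (cross=16.612)
θ=133°: ex = (C−B)/|BC| = (0.9749,0.2226); ey = (-0.2226,0.9749)
θ=133°: P = B + -3.24·ex + -3.38·ey = (-4.4522,-1.8224)
θ=225°: B = A + 3.00·(cos225°, sin225°) = (-2.1213, -2.1213)
θ=225°: |BD| = 9.3647
θ=225°: circle(B,4.00) ∩ circle(D,6.00): a=3.6145, h=1.7132
θ=225°:   candidates: C₊=(1.0112,0.3661) cross=16.044; C₋=(1.7873,-2.9712) cross=-16.044
θ=225°:   branch + wants cross > 0 → take C=(1.0112,0.3661) (cross=16.044)
θ=225°: ex = (C−B)/|BC| = (0.7831,0.6219); ey = (-0.6219,0.7831)
θ=225°: P = B + -3.24·ex + -3.38·ey = (-2.5567,-6.7831)

θ=133°: -4.45 -1.82
θ=225°: -2.56 -6.78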